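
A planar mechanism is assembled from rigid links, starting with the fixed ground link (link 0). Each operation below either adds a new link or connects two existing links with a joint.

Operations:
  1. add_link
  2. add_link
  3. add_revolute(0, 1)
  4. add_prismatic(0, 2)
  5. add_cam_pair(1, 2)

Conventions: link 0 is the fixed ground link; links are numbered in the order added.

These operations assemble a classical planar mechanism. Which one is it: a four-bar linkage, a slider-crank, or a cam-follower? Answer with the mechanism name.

links: 3 (incl. ground); joints: 1 revolute, 1 prismatic, 1 higher (cam) pair, forming one closed loop
3 links, revolute + prismatic + higher pair in one loop → cam-follower

cam-follower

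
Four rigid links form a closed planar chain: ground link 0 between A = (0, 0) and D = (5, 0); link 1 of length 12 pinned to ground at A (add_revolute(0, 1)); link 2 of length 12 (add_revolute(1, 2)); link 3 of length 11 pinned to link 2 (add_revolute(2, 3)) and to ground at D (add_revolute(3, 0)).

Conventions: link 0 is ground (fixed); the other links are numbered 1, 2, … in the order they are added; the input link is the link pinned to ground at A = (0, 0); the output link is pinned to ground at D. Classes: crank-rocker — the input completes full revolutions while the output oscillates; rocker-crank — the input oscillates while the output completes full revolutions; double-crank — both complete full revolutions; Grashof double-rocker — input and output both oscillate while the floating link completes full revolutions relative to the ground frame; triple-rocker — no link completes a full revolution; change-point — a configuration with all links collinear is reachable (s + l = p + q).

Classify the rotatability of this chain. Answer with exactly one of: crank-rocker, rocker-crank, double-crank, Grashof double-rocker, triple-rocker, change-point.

lengths: ground=5, input=12, coupler=12, output=11
sorted: s=5 (shortest), l=12 (longest), p+q=23
s + l = 17 vs p + q = 23
s + l < p + q (Grashof) with shortest = ground link → double-crank

double-crank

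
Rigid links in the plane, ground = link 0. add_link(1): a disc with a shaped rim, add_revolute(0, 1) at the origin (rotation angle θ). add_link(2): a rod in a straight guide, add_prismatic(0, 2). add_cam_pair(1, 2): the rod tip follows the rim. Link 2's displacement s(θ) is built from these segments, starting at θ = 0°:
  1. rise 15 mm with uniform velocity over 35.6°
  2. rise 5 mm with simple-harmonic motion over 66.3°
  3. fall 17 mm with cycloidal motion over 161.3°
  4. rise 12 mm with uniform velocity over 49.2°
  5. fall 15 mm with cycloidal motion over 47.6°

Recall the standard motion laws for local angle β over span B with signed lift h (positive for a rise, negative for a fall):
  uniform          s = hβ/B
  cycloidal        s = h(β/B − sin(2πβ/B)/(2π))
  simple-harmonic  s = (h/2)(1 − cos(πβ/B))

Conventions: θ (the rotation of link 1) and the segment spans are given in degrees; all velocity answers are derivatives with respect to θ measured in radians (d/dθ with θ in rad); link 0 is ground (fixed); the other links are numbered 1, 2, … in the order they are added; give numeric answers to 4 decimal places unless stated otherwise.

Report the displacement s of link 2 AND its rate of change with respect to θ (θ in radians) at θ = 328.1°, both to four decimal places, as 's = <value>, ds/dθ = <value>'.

segment 1 (0° to 35.6°, uniform, h = 15) is passed completely: s = 0.0000 + (15) = 15.0000
segment 2 (35.6° to 101.9°, simple-harmonic, h = 5) is passed completely: s = 15.0000 + (5) = 20.0000
segment 3 (101.9° to 263.2°, cycloidal, h = -17) is passed completely: s = 20.0000 + (-17) = 3.0000
segment 4 (263.2° to 312.4°, uniform, h = 12) is passed completely: s = 3.0000 + (12) = 15.0000
θ = 328.1° falls in segment 5 (312.4° to 360°, cycloidal, h = -15): β = 328.1 − 312.4 = 15.7°, B = 47.6°; Δs = -15·(0.3298 − sin(2π·0.3298)/(2π)) = -2.8542; s = 15.0000 − 2.8542 = 12.1458
velocity in seg [312.4°–360°] (cycloidal), θ in radians: β = 15.7° = 0.2740 rad, B = 47.6° = 0.8308 rad; ds/dθ = (h/B)(1 − cos(2πβ/B)) = ((-15)/0.8308)(1 − cos(2π·0.3298)) = -26.736932 mm/rad

s = 12.1458, ds/dθ = -26.7369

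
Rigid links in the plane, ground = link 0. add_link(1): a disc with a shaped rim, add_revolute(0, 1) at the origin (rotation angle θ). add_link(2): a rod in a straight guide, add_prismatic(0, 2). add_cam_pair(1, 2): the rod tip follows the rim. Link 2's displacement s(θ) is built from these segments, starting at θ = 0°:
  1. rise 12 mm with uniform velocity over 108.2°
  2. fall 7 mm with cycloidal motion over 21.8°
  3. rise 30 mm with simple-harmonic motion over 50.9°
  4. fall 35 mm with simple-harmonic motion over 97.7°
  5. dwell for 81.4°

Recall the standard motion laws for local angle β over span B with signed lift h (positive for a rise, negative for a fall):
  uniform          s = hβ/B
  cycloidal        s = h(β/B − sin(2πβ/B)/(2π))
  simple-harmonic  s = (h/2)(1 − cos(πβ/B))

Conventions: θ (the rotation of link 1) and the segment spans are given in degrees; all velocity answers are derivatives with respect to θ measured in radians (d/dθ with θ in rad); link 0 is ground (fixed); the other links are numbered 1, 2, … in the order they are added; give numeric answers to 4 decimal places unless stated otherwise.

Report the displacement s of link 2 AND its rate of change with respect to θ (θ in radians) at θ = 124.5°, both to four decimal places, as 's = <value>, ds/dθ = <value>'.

segment 1 (0° to 108.2°, uniform, h = 12) is passed completely: s = 0.0000 + (12) = 12.0000
θ = 124.5° falls in segment 2 (108.2° to 130°, cycloidal, h = -7): β = 124.5 − 108.2 = 16.3°, B = 21.8°; Δs = -7·(0.7477 − sin(2π·0.7477)/(2π)) = -6.3479; s = 12.0000 − 6.3479 = 5.6521
velocity in seg [108.2°–130°] (cycloidal), θ in radians: β = 16.3° = 0.2845 rad, B = 21.8° = 0.3805 rad; ds/dθ = (h/B)(1 − cos(2πβ/B)) = ((-7)/0.3805)(1 − cos(2π·0.7477)) = -18.662847 mm/rad

s = 5.6521, ds/dθ = -18.6628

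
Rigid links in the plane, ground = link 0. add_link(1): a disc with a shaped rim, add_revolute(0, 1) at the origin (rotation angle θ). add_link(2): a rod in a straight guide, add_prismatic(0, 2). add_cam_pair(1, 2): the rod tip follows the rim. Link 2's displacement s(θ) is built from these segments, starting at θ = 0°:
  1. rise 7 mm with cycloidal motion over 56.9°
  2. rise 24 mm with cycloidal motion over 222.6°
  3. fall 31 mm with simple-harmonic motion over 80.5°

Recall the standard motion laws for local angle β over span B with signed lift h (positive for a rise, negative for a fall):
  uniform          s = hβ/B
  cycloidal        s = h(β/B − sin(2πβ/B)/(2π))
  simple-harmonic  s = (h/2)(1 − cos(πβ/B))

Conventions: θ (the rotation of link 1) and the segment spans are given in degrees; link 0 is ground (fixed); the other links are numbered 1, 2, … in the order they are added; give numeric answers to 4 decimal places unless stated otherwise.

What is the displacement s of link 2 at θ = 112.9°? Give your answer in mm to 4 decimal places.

segment 1 (0° to 56.9°, cycloidal, h = 7) is passed completely: s = 0.0000 + (7) = 7.0000
θ = 112.9° falls in segment 2 (56.9° to 279.5°, cycloidal, h = 24): β = 112.9 − 56.9 = 56°, B = 222.6°; Δs = 24·(0.2516 − sin(2π·0.2516)/(2π)) = 2.2182; s = 7.0000 + 2.2182 = 9.2182

9.2182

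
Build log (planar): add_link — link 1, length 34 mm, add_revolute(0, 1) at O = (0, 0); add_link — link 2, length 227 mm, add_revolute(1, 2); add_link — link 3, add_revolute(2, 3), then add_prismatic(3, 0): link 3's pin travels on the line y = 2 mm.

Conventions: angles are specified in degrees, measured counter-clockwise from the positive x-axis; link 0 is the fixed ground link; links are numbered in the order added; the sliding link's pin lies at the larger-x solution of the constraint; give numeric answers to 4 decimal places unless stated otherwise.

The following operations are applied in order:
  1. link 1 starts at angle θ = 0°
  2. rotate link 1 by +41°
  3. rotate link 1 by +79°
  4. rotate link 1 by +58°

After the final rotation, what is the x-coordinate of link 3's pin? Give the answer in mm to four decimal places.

geometry: r = 34 mm, L = 227 mm, e = 2 mm; θ starts at 0°
rotate link 1 by +41°: θ ← 0° +41° = 41°
rotate link 1 by +79°: θ ← 41° +79° = 120°
rotate link 1 by +58°: θ ← 120° +58° = 178°
crank pin P = (r cos θ, r sin θ) = (-33.979288, 1.186583)
h = r sin θ − e = 1.186583 − 2 = -0.813417
x = r cos θ + √(L² − h²) = -33.979288 + 226.998543 = 193.019255

193.0193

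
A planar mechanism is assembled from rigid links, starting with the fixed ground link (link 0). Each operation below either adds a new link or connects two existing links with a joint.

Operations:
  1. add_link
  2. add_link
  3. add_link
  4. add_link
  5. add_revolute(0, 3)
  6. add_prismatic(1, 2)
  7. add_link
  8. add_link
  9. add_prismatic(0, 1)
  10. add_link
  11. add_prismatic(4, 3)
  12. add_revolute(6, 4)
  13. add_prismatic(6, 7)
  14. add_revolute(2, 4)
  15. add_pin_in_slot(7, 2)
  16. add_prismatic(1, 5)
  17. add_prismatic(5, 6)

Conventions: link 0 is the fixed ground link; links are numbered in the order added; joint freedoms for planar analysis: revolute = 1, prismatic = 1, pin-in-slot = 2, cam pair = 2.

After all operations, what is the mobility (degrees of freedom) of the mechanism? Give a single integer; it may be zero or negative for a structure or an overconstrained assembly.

link 0 = ground. State L|J1|J2 = 1|0|0
+link1  2|0|0
+link2  3|0|0
+link3  4|0|0
+link4  5|0|0
R(0,3) f=1→J1  5|1|0
P(1,2) f=1→J1  5|2|0
+link5  6|2|0
+link6  7|2|0
P(0,1) f=1→J1  7|3|0
+link7  8|3|0
P(4,3) f=1→J1  8|4|0
R(6,4) f=1→J1  8|5|0
P(6,7) f=1→J1  8|6|0
R(2,4) f=1→J1  8|7|0
PS(7,2) f=2→J2  8|7|1
P(1,5) f=1→J1  8|8|1
P(5,6) f=1→J1  8|9|1
M = 3(8−1)−2·9−1 = 21−18−1 = 2

M = 2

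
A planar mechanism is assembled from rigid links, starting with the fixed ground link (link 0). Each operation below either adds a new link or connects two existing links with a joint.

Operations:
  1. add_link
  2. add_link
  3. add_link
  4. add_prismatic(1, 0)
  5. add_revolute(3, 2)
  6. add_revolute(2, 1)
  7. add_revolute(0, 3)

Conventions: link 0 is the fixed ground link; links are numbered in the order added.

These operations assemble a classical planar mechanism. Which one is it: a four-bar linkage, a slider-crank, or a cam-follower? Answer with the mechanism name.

links: 4 (incl. ground); joints: 3 revolute, 1 prismatic, 0 higher (cam) pair, forming one closed loop
4 links, 3 revolutes + 1 prismatic in one loop → slider-crank

slider-crank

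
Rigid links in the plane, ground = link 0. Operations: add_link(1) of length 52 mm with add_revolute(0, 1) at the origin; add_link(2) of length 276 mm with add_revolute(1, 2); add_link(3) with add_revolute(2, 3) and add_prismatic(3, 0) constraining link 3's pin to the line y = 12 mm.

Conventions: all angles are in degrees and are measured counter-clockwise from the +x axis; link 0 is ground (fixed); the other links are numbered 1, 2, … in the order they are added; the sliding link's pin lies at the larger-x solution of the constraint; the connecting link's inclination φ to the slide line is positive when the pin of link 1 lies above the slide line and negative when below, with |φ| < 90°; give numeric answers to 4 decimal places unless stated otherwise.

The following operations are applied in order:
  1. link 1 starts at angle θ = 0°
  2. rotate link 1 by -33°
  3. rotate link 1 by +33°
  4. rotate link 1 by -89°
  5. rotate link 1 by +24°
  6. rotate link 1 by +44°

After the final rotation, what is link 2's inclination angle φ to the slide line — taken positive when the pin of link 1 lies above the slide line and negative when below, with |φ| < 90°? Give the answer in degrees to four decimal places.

geometry: r = 52 mm, L = 276 mm, e = 12 mm; θ starts at 0°
rotate link 1 by -33°: θ ← 0° -33° = -33°
rotate link 1 by +33°: θ ← -33° +33° = 0°
rotate link 1 by -89°: θ ← 0° -89° = -89°
rotate link 1 by +24°: θ ← -89° +24° = -65°
rotate link 1 by +44°: θ ← -65° +44° = -21°
h = r sin θ − e = -18.635133 − 12 = -30.635133
sin φ = h / L = -30.635133 / 276 = -0.11099686
φ = arcsin(-0.11099686) = -6.372783°

-6.3728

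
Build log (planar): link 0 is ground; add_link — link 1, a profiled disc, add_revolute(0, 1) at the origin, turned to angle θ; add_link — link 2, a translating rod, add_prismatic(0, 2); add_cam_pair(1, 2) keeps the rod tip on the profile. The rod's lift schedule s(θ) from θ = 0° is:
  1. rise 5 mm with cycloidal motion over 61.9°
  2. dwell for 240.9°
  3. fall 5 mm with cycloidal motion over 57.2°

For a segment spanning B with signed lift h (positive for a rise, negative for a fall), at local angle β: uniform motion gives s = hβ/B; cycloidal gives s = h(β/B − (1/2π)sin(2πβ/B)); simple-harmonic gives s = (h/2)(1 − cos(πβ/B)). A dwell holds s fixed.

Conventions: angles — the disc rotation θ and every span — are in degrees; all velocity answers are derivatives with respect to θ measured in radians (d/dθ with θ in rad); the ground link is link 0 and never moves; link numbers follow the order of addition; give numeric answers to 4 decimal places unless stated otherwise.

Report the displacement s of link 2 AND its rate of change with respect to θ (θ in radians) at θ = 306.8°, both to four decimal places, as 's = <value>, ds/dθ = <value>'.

seg 1 [0°–61.9°] cycloidal, h=5: full span → s += 5 → s = 5.0000
seg 2 [61.9°–302.8°] dwell: s stays 5.0000
seg 3 [302.8°–360°] cycloidal, h=-5: θ=306.8° here. β=4, B=57.2. -5·(0.0699 − sin(2π·0.0699)/(2π)) = -0.0111 → s = 4.9889
velocity in seg [302.8°–360°] (cycloidal), θ in radians: β = 4° = 0.0698 rad, B = 57.2° = 0.9983 rad; ds/dθ = (h/B)(1 − cos(2πβ/B)) = ((-5)/0.9983)(1 − cos(2π·0.0699)) = -0.475725 mm/rad

s = 4.9889, ds/dθ = -0.4757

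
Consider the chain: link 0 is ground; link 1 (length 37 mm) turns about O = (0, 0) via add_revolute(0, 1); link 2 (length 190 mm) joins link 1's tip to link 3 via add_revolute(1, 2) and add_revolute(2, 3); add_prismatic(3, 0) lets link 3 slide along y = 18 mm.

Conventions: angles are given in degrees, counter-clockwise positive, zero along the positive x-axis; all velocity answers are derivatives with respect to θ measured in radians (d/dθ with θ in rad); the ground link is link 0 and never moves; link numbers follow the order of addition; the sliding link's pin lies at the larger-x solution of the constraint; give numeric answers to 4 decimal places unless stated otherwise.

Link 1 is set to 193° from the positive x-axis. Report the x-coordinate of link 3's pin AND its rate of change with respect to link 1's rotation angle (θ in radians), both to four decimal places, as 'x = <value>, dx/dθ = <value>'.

geometry: r = 37 mm, L = 190 mm, e = 18 mm
crank pin P = (r cos θ, r sin θ) = (-36.051692, -8.323189)
h = r sin θ − e = -8.323189 − 18 = -26.323189
x = r cos θ + √(L² − h²) = -36.051692 + 188.167717 = 152.116025
dx/dθ = −r sin θ − h·r cos θ/√(L² − h²) (θ in radians; h = -26.323189) = 3.279840

x = 152.1160, dx/dθ = 3.2798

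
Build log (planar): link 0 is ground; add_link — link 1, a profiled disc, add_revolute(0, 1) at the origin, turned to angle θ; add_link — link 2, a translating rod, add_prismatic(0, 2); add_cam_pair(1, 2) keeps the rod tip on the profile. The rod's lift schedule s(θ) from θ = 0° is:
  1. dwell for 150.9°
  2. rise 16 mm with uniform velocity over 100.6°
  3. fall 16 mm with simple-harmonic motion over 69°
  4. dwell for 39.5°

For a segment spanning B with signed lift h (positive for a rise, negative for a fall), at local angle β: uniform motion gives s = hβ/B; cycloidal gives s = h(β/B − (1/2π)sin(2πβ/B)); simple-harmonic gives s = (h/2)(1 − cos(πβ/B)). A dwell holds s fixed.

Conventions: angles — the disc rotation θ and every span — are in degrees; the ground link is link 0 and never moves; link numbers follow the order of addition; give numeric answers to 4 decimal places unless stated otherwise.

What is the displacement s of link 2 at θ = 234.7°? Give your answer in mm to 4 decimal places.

seg 1 [0°–150.9°] dwell: s stays 0.0000
seg 2 [150.9°–251.5°] uniform, h=16: θ=234.7° here. β=83.8, B=100.6. 16·83.8/100.6 = 13.3280 → s = 13.3280

13.3280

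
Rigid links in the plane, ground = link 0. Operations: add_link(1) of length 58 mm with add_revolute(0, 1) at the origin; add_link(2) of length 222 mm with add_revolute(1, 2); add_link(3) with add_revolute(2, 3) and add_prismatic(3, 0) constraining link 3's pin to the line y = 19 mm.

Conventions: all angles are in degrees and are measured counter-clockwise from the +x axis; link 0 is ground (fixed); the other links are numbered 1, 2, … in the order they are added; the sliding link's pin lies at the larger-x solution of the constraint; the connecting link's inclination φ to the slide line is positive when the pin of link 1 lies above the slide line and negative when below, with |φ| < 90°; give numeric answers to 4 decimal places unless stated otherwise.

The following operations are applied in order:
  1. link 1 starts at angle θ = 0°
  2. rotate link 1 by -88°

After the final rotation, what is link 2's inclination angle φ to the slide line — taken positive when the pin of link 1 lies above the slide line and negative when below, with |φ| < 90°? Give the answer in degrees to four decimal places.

geometry: r = 58 mm, L = 222 mm, e = 19 mm; θ starts at 0°
rotate link 1 by -88°: θ ← 0° -88° = -88°
h = r sin θ − e = -57.964668 − 19 = -76.964668
sin φ = h / L = -76.964668 / 222 = -0.34668769
φ = arcsin(-0.34668769) = -20.284853°

-20.2849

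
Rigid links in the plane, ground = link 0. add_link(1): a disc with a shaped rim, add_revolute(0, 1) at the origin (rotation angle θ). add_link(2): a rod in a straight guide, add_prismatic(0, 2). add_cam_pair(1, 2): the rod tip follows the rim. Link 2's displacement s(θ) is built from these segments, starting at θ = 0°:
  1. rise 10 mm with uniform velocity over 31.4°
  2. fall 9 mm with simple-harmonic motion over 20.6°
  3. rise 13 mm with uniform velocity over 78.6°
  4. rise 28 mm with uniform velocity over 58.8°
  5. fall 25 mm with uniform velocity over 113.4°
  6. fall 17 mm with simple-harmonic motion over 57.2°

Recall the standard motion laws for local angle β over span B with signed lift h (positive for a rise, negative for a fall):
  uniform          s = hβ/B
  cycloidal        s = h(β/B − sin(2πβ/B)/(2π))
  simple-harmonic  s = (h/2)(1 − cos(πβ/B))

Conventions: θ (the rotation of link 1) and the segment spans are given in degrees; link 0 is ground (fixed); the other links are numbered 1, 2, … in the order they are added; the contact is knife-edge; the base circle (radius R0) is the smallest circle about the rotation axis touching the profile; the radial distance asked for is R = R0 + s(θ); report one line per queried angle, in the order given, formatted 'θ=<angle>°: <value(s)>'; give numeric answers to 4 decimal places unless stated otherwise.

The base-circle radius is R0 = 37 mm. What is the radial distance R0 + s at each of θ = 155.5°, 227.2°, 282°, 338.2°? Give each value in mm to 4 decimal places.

segment 1 (0° to 31.4°, uniform, h = 10) is passed completely: s = 0.0000 + (10) = 10.0000
segment 2 (31.4° to 52°, simple-harmonic, h = -9) is passed completely: s = 10.0000 + (-9) = 1.0000
segment 3 (52° to 130.6°, uniform, h = 13) is passed completely: s = 1.0000 + (13) = 14.0000
θ = 155.5° falls in segment 4 (130.6° to 189.4°, uniform, h = 28): β = 155.5 − 130.6 = 24.9°, B = 58.8°; Δs = 28·24.9/58.8 = 11.8571; s = 14.0000 + 11.8571 = 25.8571
segment 4 (130.6° to 189.4°, uniform, h = 28) is passed completely: s = 14.0000 + (28) = 42.0000
θ = 227.2° falls in segment 5 (189.4° to 302.8°, uniform, h = -25): β = 227.2 − 189.4 = 37.8°, B = 113.4°; Δs = -25·37.8/113.4 = -8.3333; s = 42.0000 − 8.3333 = 33.6667
θ = 282° falls in segment 5 (189.4° to 302.8°, uniform, h = -25): β = 282 − 189.4 = 92.6°, B = 113.4°; Δs = -25·92.6/113.4 = -20.4145; s = 42.0000 − 20.4145 = 21.5855
segment 5 (189.4° to 302.8°, uniform, h = -25) is passed completely: s = 42.0000 + (-25) = 17.0000
θ = 338.2° falls in segment 6 (302.8° to 360°, simple-harmonic, h = -17): β = 338.2 − 302.8 = 35.4°, B = 57.2°; Δs = -17/2·(1 − cos(π·0.6189)) = -11.6013; s = 17.0000 − 11.6013 = 5.3987
θ=155.5°: R = R0 + s = 37 + 25.8571 = 62.8571
θ=227.2°: R = R0 + s = 37 + 33.6667 = 70.6667
θ=282°: R = R0 + s = 37 + 21.5855 = 58.5855
θ=338.2°: R = R0 + s = 37 + 5.3987 = 42.3987

θ=155.5°: 62.8571
θ=227.2°: 70.6667
θ=282°: 58.5855
θ=338.2°: 42.3987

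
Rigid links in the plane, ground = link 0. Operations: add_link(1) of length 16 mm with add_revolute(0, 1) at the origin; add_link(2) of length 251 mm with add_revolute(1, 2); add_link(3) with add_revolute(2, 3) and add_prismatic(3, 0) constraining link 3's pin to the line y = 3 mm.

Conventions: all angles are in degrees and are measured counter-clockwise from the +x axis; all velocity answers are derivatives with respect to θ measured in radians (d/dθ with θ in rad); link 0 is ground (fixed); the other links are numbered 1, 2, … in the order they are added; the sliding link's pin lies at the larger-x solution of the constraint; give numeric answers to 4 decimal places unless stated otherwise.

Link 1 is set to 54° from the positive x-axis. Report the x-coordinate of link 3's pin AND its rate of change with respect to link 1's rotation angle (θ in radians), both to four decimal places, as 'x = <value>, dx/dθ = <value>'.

geometry: r = 16 mm, L = 251 mm, e = 3 mm
crank pin P = (r cos θ, r sin θ) = (9.404564, 12.944272)
h = r sin θ − e = 12.944272 − 3 = 9.944272
x = r cos θ + √(L² − h²) = 9.404564 + 250.802934 = 260.207498
dx/dθ = −r sin θ − h·r cos θ/√(L² − h²) (θ in radians; h = 9.944272) = -13.317160

x = 260.2075, dx/dθ = -13.3172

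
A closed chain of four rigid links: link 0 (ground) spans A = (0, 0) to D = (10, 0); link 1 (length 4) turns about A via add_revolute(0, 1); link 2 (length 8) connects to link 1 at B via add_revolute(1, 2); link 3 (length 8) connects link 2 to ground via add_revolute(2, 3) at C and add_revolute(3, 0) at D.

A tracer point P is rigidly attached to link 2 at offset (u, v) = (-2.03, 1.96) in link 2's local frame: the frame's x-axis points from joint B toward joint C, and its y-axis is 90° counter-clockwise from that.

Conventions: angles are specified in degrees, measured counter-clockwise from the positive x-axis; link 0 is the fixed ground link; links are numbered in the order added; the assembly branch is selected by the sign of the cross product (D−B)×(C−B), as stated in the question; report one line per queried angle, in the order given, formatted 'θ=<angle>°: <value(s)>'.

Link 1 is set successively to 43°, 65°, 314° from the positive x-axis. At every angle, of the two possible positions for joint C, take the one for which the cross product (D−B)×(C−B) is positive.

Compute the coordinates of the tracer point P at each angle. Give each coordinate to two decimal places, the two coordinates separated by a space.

A=(0,0), D=(10.00,0)
θ=43°: B = A + 4.00·(cos43°, sin43°) = (2.9254, 2.7280)
θ=43°: |BD| = 7.5823
θ=43°: circle(B,8.00) ∩ circle(D,8.00): a=3.7912, h=7.0446
θ=43°:   candidates: C₊=(8.9973,7.9369) cross=53.415; C₋=(3.9282,-5.2089) cross=-53.415
θ=43°:   branch + wants cross > 0 → take C=(8.9973,7.9369) (cross=53.415)
θ=43°: ex = (C−B)/|BC| = (0.7590,0.6511); ey = (-0.6511,0.7590)
θ=43°: P = B + -2.03·ex + 1.96·ey = (0.1085,2.8938)
θ=65°: B = A + 4.00·(cos65°, sin65°) = (1.6905, 3.6252)
θ=65°: |BD| = 9.0659
θ=65°: circle(B,8.00) ∩ circle(D,8.00): a=4.5329, h=6.5918
θ=65°:   candidates: C₊=(8.4812,7.8545) cross=59.761; C₋=(3.2093,-4.2293) cross=-59.761
θ=65°:   branch + wants cross > 0 → take C=(8.4812,7.8545) (cross=59.761)
θ=65°: ex = (C−B)/|BC| = (0.8488,0.5287); ey = (-0.5287,0.8488)
θ=65°: P = B + -2.03·ex + 1.96·ey = (-1.0688,4.2158)
θ=314°: B = A + 4.00·(cos314°, sin314°) = (2.7786, -2.8774)
θ=314°: |BD| = 7.7735
θ=314°: circle(B,8.00) ∩ circle(D,8.00): a=3.8868, h=6.9924
θ=314°:   candidates: C₊=(3.8011,5.0570) cross=54.355; C₋=(8.9775,-7.9344) cross=-54.355
θ=314°:   branch + wants cross > 0 → take C=(3.8011,5.0570) (cross=54.355)
θ=314°: ex = (C−B)/|BC| = (0.1278,0.9918); ey = (-0.9918,0.1278)
θ=314°: P = B + -2.03·ex + 1.96·ey = (0.5753,-4.6402)

θ=43°: 0.11 2.89
θ=65°: -1.07 4.22
θ=314°: 0.58 -4.64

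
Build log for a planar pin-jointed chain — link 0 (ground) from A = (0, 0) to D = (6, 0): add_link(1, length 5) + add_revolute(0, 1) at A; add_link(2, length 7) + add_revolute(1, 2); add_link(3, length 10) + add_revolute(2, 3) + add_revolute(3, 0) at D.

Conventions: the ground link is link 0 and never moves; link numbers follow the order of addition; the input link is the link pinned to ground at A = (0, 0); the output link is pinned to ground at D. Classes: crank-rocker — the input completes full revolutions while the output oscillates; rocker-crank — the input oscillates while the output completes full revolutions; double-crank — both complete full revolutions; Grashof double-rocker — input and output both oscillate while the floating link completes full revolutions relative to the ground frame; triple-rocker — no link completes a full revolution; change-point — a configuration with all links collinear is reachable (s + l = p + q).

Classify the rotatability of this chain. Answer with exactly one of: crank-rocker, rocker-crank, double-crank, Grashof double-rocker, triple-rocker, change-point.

lengths: ground=6, input=5, coupler=7, output=10
sorted: s=5 (shortest), l=10 (longest), p+q=13
s + l = 15 vs p + q = 13
s + l > p + q → non-Grashof → no link fully rotates → triple-rocker

triple-rocker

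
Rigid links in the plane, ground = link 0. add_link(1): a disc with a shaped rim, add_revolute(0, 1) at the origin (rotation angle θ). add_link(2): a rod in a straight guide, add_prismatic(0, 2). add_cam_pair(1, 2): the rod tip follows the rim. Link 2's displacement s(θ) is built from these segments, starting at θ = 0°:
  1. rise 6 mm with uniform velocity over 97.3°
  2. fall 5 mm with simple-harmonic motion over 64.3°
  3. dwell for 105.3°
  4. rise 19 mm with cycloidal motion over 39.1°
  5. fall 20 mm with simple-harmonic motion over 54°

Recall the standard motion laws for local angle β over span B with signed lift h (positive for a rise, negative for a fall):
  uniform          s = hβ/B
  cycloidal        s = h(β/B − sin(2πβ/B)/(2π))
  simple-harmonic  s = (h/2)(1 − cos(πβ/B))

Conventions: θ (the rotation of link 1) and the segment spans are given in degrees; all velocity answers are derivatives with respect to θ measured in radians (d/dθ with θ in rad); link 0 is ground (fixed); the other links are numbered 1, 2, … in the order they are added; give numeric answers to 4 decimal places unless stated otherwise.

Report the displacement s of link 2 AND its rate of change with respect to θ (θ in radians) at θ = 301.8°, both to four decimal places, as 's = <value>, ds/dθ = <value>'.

segment 1 (0° to 97.3°, uniform, h = 6) is passed completely: s = 0.0000 + (6) = 6.0000
segment 2 (97.3° to 161.6°, simple-harmonic, h = -5) is passed completely: s = 6.0000 + (-5) = 1.0000
segment 3 (161.6° to 266.9°, dwell): s unchanged at 1.0000
θ = 301.8° falls in segment 4 (266.9° to 306°, cycloidal, h = 19): β = 301.8 − 266.9 = 34.9°, B = 39.1°; Δs = 19·(0.8926 − sin(2π·0.8926)/(2π)) = 18.8485; s = 1.0000 + 18.8485 = 19.8485
velocity in seg [266.9°–306°] (cycloidal), θ in radians: β = 34.9° = 0.6091 rad, B = 39.1° = 0.6824 rad; ds/dθ = (h/B)(1 − cos(2πβ/B)) = (19/0.6824)(1 − cos(2π·0.8926)) = 6.104155 mm/rad

s = 19.8485, ds/dθ = 6.1042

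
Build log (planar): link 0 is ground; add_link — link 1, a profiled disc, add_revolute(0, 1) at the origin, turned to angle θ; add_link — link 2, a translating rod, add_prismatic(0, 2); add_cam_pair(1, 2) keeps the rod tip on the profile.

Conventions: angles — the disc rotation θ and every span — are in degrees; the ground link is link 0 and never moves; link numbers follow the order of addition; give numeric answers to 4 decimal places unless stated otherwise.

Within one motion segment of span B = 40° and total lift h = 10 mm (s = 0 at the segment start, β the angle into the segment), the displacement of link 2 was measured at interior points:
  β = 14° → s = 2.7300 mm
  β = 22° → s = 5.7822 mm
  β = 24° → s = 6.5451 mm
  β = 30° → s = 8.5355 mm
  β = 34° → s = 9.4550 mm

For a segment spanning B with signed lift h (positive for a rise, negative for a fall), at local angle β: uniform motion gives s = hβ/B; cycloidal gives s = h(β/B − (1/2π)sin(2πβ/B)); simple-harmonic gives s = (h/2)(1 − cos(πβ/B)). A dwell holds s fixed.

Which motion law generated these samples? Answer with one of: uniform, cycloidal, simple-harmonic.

candidates at β/B = r: uniform s = h·r (linear in β); cycloidal s = h·(r − sin(2πr)/(2π)); simple-harmonic s = (h/2)(1 − cos(πr))
β=14°: printed 2.7300 | uniform 3.5000, cycloidal 2.2124, simple-harmonic 2.7300
β=22°: printed 5.7822 | uniform 5.5000, cycloidal 5.9918, simple-harmonic 5.7822
β=24°: printed 6.5451 | uniform 6.0000, cycloidal 6.9355, simple-harmonic 6.5451
β=30°: printed 8.5355 | uniform 7.5000, cycloidal 9.0915, simple-harmonic 8.5355
β=34°: printed 9.4550 | uniform 8.5000, cycloidal 9.7876, simple-harmonic 9.4550
only one law matches every sample → simple-harmonic

simple-harmonic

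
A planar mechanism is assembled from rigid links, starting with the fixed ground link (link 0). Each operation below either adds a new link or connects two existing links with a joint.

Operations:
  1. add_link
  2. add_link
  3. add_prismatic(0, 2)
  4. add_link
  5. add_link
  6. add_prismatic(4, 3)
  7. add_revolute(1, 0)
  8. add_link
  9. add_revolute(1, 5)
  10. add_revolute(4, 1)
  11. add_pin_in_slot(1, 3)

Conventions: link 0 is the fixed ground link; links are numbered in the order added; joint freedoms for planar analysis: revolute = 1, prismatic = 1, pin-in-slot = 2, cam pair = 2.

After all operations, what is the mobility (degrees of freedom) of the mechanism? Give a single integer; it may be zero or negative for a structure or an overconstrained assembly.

link 0 = ground. State L|J1|J2 = 1|0|0
+link1  2|0|0
+link2  3|0|0
P(0,2) f=1→J1  3|1|0
+link3  4|1|0
+link4  5|1|0
P(4,3) f=1→J1  5|2|0
R(1,0) f=1→J1  5|3|0
+link5  6|3|0
R(1,5) f=1→J1  6|4|0
R(4,1) f=1→J1  6|5|0
PS(1,3) f=2→J2  6|5|1
M = 3(6−1)−2·5−1 = 15−10−1 = 4

M = 4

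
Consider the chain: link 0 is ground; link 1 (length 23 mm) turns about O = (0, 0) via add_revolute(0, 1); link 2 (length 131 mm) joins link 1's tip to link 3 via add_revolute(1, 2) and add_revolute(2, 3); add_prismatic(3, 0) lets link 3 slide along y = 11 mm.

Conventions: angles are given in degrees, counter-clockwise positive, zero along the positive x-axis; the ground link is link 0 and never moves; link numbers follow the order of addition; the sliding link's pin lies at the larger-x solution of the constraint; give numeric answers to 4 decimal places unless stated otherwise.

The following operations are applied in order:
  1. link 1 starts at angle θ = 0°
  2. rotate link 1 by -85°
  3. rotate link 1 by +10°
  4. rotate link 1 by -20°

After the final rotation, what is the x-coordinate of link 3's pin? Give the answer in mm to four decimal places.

geometry: r = 23 mm, L = 131 mm, e = 11 mm; θ starts at 0°
rotate link 1 by -85°: θ ← 0° -85° = -85°
rotate link 1 by +10°: θ ← -85° +10° = -75°
rotate link 1 by -20°: θ ← -75° -20° = -95°
crank pin P = (r cos θ, r sin θ) = (-2.004582, -22.912478)
h = r sin θ − e = -22.912478 − 11 = -33.912478
x = r cos θ + √(L² − h²) = -2.004582 + 126.534358 = 124.529776

124.5298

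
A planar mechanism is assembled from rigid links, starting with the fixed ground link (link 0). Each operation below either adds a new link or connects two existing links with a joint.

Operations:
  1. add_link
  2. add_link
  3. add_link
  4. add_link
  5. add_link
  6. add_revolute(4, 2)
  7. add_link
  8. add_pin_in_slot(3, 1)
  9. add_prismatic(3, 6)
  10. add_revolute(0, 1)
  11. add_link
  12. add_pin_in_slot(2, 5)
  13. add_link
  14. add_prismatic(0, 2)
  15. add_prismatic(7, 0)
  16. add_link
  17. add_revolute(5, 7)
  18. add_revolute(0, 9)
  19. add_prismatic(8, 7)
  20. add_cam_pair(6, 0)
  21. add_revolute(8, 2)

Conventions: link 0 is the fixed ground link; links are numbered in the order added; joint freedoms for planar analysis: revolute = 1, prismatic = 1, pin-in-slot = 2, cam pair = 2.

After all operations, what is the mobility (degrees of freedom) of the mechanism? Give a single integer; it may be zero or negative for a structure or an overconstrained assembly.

link 0 = ground. State L|J1|J2 = 1|0|0
+link1  2|0|0
+link2  3|0|0
+link3  4|0|0
+link4  5|0|0
+link5  6|0|0
R(4,2) f=1→J1  6|1|0
+link6  7|1|0
PS(3,1) f=2→J2  7|1|1
P(3,6) f=1→J1  7|2|1
R(0,1) f=1→J1  7|3|1
+link7  8|3|1
PS(2,5) f=2→J2  8|3|2
+link8  9|3|2
P(0,2) f=1→J1  9|4|2
P(7,0) f=1→J1  9|5|2
+link9  10|5|2
R(5,7) f=1→J1  10|6|2
R(0,9) f=1→J1  10|7|2
P(8,7) f=1→J1  10|8|2
C(6,0) f=2→J2  10|8|3
R(8,2) f=1→J1  10|9|3
M = 3(10−1)−2·9−3 = 27−18−3 = 6

M = 6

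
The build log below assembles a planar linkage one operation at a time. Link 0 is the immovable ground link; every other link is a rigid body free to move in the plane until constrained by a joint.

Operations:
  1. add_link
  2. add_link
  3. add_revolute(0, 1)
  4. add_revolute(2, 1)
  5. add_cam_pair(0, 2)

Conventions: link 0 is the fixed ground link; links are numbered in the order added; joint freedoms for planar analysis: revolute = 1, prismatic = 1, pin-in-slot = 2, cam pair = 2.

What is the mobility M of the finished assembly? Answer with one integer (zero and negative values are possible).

(L,J1,J2)=(1,0,0); link0 fixed
link1: (2,0,0)
link2: (3,0,0)
R 0-1 [J1]: (3,1,0)
R 2-1 [J1]: (3,2,0)
C 0-2 [J2]: (3,2,1)
Grübler: 3·2 − 2·2 − 1 = 1

M = 1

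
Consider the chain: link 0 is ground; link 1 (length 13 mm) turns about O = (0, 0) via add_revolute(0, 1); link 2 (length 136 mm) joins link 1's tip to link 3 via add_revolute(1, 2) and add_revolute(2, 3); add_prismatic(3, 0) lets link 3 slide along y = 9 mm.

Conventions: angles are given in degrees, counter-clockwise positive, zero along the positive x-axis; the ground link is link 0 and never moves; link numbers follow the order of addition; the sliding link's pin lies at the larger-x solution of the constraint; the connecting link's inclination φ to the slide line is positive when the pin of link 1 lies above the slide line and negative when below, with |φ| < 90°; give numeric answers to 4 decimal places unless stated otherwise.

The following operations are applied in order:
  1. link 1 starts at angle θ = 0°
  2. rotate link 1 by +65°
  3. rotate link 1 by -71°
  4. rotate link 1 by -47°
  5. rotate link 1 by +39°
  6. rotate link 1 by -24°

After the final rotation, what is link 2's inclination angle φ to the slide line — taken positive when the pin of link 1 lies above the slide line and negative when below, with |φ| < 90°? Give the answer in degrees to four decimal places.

geometry: r = 13 mm, L = 136 mm, e = 9 mm; θ starts at 0°
rotate link 1 by +65°: θ ← 0° +65° = 65°
rotate link 1 by -71°: θ ← 65° -71° = -6°
rotate link 1 by -47°: θ ← -6° -47° = -53°
rotate link 1 by +39°: θ ← -53° +39° = -14°
rotate link 1 by -24°: θ ← -14° -24° = -38°
h = r sin θ − e = -8.003599 − 9 = -17.003599
sin φ = h / L = -17.003599 / 136 = -0.12502646
φ = arcsin(-0.12502646) = -7.182284°

-7.1823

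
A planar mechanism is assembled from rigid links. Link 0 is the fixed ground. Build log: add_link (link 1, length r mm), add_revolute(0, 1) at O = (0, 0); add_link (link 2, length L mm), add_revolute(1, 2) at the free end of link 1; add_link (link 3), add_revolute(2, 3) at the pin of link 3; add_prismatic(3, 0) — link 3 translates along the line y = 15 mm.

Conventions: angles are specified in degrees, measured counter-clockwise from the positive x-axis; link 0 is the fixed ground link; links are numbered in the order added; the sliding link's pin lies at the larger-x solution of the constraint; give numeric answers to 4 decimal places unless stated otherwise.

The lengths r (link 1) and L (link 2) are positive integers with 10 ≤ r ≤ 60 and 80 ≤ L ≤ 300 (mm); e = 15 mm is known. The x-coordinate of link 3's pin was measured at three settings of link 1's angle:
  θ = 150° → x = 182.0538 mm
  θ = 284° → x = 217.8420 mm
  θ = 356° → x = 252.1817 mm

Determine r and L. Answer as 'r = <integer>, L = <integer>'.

constraint per measurement: (x − r cos θ)² + (r sin θ − e)² = L²
subtracting the θ₁ and θ₂ equations cancels the r² and L² terms:
r = (x₁² − x₂²) / (2[(x₁cos θ₁ + e sin θ₁) − (x₂cos θ₂ + e sin θ₂)]) = 38.0001 → r = 38
L² = (x₁ − r cos θ₁)² + (r sin θ₁ − e)² = 46224.9905 → L = 215.0000 → L = 215
check at θ₃=356°: x = 252.1817 (printed 252.1817) ✓

r = 38, L = 215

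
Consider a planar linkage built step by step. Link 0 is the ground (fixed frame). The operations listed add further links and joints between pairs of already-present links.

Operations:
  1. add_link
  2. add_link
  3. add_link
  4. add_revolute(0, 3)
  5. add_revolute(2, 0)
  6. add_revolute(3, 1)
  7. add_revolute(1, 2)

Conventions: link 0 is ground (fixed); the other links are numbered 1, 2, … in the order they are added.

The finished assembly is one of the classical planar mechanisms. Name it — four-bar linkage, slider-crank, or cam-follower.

links: 4 (incl. ground); joints: 4 revolute, 0 prismatic, 0 higher (cam) pair, forming one closed loop
4 links in a single 4R loop → four-bar linkage

four-bar linkage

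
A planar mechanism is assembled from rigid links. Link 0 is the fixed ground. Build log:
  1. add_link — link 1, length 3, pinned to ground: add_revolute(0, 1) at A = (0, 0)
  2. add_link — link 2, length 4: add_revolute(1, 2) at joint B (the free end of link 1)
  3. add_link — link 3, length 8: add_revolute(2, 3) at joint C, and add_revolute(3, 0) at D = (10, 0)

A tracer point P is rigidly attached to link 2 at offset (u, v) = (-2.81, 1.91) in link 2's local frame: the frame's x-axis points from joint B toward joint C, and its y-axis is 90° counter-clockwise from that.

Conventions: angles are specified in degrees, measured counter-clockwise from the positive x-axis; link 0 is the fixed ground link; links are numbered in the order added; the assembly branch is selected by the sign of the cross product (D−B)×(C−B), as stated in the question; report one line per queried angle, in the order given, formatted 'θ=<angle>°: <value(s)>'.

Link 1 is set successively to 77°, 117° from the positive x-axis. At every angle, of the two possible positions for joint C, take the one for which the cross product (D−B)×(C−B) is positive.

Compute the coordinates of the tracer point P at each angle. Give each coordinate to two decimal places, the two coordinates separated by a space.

A=(0,0), D=(10.00,0)
θ=77°: B = A + 3.00·(cos77°, sin77°) = (0.6749, 2.9231)
θ=77°: |BD| = 9.7726
θ=77°: circle(B,4.00) ∩ circle(D,8.00): a=2.4304, h=3.1770
θ=77°:   candidates: C₊=(3.9443,5.2276) cross=31.047; C₋=(2.0437,-0.8354) cross=-31.047
θ=77°:   branch + wants cross > 0 → take C=(3.9443,5.2276) (cross=31.047)
θ=77°: ex = (C−B)/|BC| = (0.8174,0.5761); ey = (-0.5761,0.8174)
θ=77°: P = B + -2.81·ex + 1.91·ey = (-2.7223,2.8653)
θ=117°: B = A + 3.00·(cos117°, sin117°) = (-1.3620, 2.6730)
θ=117°: |BD| = 11.6722
θ=117°: circle(B,4.00) ∩ circle(D,8.00): a=3.7799, h=1.3085
θ=117°:   candidates: C₊=(2.6172,3.0812) cross=15.274; C₋=(2.0178,0.5336) cross=-15.274
θ=117°:   branch + wants cross > 0 → take C=(2.6172,3.0812) (cross=15.274)
θ=117°: ex = (C−B)/|BC| = (0.9948,0.1020); ey = (-0.1020,0.9948)
θ=117°: P = B + -2.81·ex + 1.91·ey = (-4.3522,4.2863)

θ=77°: -2.72 2.87
θ=117°: -4.35 4.29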